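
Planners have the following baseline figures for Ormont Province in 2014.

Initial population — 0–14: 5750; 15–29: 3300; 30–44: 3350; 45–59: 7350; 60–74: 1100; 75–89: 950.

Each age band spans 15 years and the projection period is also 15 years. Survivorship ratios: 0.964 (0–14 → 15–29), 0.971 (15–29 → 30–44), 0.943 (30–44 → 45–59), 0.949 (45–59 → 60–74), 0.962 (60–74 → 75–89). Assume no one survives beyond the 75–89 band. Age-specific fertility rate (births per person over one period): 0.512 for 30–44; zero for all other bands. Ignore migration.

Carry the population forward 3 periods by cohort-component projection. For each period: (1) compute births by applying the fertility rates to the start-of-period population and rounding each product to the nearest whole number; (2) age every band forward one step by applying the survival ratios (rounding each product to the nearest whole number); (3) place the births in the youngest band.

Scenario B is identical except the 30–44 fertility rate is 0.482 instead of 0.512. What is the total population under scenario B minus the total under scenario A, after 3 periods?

[period 1]
Births: 3350 * 0.512 = 1715
15–29: 5750 * 0.964 = 5543
30–44: 3300 * 0.971 = 3204
45–59: 3350 * 0.943 = 3159
60–74: 7350 * 0.949 = 6975
75–89: 1100 * 0.962 = 1058
Giving 1715 / 5543 / 3204 / 3159 / 6975 / 1058.
[period 2]
Births: 3204 * 0.512 = 1640
15–29: 1715 * 0.964 = 1653
30–44: 5543 * 0.971 = 5382
45–59: 3204 * 0.943 = 3021
60–74: 3159 * 0.949 = 2998
75–89: 6975 * 0.962 = 6710
Giving 1640 / 1653 / 5382 / 3021 / 2998 / 6710.
[period 3]
Births: 5382 * 0.512 = 2756
15–29: 1640 * 0.964 = 1581
30–44: 1653 * 0.971 = 1605
45–59: 5382 * 0.943 = 5075
60–74: 3021 * 0.949 = 2867
75–89: 2998 * 0.962 = 2884
Giving 2756 / 1581 / 1605 / 5075 / 2867 / 2884.
Scenario A total after 3 periods: 16768
Scenario B projection —
[period 1]
Births: 3350 * 0.482 = 1615
15–29: 5750 * 0.964 = 5543
30–44: 3300 * 0.971 = 3204
45–59: 3350 * 0.943 = 3159
60–74: 7350 * 0.949 = 6975
75–89: 1100 * 0.962 = 1058
Giving 1615 / 5543 / 3204 / 3159 / 6975 / 1058.
[period 2]
Births: 3204 * 0.482 = 1544
15–29: 1615 * 0.964 = 1557
30–44: 5543 * 0.971 = 5382
45–59: 3204 * 0.943 = 3021
60–74: 3159 * 0.949 = 2998
75–89: 6975 * 0.962 = 6710
Giving 1544 / 1557 / 5382 / 3021 / 2998 / 6710.
[period 3]
Births: 5382 * 0.482 = 2594
15–29: 1544 * 0.964 = 1488
30–44: 1557 * 0.971 = 1512
45–59: 5382 * 0.943 = 5075
60–74: 3021 * 0.949 = 2867
75–89: 2998 * 0.962 = 2884
Giving 2594 / 1488 / 1512 / 5075 / 2867 / 2884.
Scenario B total after 3 periods: 16420
Difference B − A = 16420 − 16768 = -348

-348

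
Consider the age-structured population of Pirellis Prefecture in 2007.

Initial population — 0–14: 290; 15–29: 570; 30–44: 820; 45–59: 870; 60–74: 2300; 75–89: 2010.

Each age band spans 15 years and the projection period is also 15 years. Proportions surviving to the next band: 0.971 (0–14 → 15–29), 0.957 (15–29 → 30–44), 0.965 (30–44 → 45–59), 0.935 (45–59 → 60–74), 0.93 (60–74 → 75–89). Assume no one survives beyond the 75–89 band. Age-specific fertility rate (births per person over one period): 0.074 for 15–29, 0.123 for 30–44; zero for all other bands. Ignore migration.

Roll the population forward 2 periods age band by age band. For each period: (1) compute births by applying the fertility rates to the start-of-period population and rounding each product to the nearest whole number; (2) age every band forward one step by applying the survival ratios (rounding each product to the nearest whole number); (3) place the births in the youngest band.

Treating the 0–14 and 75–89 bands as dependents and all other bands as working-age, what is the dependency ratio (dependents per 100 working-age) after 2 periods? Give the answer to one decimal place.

Call the groups 1 to 6, youngest first.
[period 1]
Births: 570 × 0.074 = 42 ; 820 × 0.123 = 101 → 143
Group 2: 290 × 0.971 = 282
Group 3: 570 × 0.957 = 545
Group 4: 820 × 0.965 = 791
Group 5: 870 × 0.935 = 813
Group 6: 2300 × 0.93 = 2139
Population now: 0–14=143, 15–29=282, 30–44=545, 45–59=791, 60–74=813, 75–89=2139
[period 2]
Births: 282 × 0.074 = 21 ; 545 × 0.123 = 67 → 88
Group 2: 143 × 0.971 = 139
Group 3: 282 × 0.957 = 270
Group 4: 545 × 0.965 = 526
Group 5: 791 × 0.935 = 740
Group 6: 813 × 0.93 = 756
Population now: 0–14=88, 15–29=139, 30–44=270, 45–59=526, 60–74=740, 75–89=756
Dependents (band 0–14 + band 75–89) = 88 + 756 = 844; working-age = 1675; ratio = 844/1675 × 100 = 50.4

50.4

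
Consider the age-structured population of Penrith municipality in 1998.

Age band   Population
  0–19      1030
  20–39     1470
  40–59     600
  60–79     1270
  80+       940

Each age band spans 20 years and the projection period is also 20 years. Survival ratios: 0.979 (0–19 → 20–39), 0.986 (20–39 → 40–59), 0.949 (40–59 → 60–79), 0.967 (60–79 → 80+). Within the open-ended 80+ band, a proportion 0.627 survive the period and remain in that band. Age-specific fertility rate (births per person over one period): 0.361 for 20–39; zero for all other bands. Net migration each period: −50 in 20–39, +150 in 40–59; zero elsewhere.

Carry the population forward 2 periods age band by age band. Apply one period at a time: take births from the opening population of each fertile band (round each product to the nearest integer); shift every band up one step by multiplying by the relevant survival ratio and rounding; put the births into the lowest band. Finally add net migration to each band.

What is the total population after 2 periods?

5117

(Bands numbered youngest = 1 to oldest = 5.)
[period 1]
Births: 1470 * 0.361 = 531
Band 2: 1030 * 0.979 = 1008
Band 3: 1470 * 0.986 = 1449
Band 4: 600 * 0.949 = 569
Band 5: 1270 * 0.967 + 940 * 0.627 = 1228 + 589 = 1817
Net migration: Band 2 − 50 → 958; Band 3 + 150 → 1599
Giving 531 / 958 / 1599 / 569 / 1817.
[period 2]
Births: 958 * 0.361 = 346
Band 2: 531 * 0.979 = 520
Band 3: 958 * 0.986 = 945
Band 4: 1599 * 0.949 = 1517
Band 5: 569 * 0.967 + 1817 * 0.627 = 550 + 1139 = 1689
Net migration: Band 2 − 50 → 470; Band 3 + 150 → 1095
Giving 346 / 470 / 1095 / 1517 / 1689.
Total after period 2: 346 + 470 + 1095 + 1517 + 1689 = 5117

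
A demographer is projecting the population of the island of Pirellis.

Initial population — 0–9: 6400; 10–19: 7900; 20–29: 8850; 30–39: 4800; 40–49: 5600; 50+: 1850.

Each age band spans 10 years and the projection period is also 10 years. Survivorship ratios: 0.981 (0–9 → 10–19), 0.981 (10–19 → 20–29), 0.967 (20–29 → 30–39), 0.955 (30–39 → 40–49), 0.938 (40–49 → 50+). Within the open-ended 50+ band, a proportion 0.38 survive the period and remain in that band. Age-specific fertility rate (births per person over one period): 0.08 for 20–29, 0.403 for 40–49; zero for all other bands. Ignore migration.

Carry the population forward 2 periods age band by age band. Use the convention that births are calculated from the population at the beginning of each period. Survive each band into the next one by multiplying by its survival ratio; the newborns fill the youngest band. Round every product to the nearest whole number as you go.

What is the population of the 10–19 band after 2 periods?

— Period 1 —
Births: 8850 × 0.08 = 708, 5600 × 0.403 = 2257 → total 2965
10–19: 6400 × 0.981 = 6278
20–29: 7900 × 0.981 = 7750
30–39: 8850 × 0.967 = 8558
40–49: 4800 × 0.955 = 4584
50+: 5600 × 0.938 + 1850 × 0.38 = 5253 + 703 = 5956
Population now: 0–9=2965, 10–19=6278, 20–29=7750, 30–39=8558, 40–49=4584, 50+=5956
— Period 2 —
Births: 7750 × 0.08 = 620, 4584 × 0.403 = 1847 → total 2467
10–19: 2965 × 0.981 = 2909
20–29: 6278 × 0.981 = 6159
30–39: 7750 × 0.967 = 7494
40–49: 8558 × 0.955 = 8173
50+: 4584 × 0.938 + 5956 × 0.38 = 4300 + 2263 = 6563
Population now: 0–9=2467, 10–19=2909, 20–29=6159, 30–39=7494, 40–49=8173, 50+=6563

2909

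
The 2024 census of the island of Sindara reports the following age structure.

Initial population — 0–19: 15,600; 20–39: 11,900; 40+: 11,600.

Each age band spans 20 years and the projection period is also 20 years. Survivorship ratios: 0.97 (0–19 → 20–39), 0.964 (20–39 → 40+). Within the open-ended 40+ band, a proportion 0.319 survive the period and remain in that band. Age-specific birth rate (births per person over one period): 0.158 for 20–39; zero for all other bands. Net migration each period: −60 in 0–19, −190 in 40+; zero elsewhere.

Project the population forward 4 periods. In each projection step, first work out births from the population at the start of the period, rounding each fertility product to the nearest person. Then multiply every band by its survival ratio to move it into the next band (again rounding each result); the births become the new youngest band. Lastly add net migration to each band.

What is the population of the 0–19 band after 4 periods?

297

Numbering the groups 1..3 from youngest to oldest:
[period 1]
Births: 11900 * 0.158 = 1880
Group 2: 15600 * 0.97 = 15132
Group 3: 11900 * 0.964 + 11600 * 0.319 = 11472 + 3700 = 15172
Net migration: Group 1 − 60 → 1820; Group 3 − 190 → 14982
Giving 1820 / 15132 / 14982.
[period 2]
Births: 15132 * 0.158 = 2391
Group 2: 1820 * 0.97 = 1765
Group 3: 15132 * 0.964 + 14982 * 0.319 = 14587 + 4779 = 19366
Net migration: Group 1 − 60 → 2331; Group 3 − 190 → 19176
Giving 2331 / 1765 / 19176.
[period 3]
Births: 1765 * 0.158 = 279
Group 2: 2331 * 0.97 = 2261
Group 3: 1765 * 0.964 + 19176 * 0.319 = 1701 + 6117 = 7818
Net migration: Group 1 − 60 → 219; Group 3 − 190 → 7628
Giving 219 / 2261 / 7628.
[period 4]
Births: 2261 * 0.158 = 357
Group 2: 219 * 0.97 = 212
Group 3: 2261 * 0.964 + 7628 * 0.319 = 2180 + 2433 = 4613
Net migration: Group 1 − 60 → 297; Group 3 − 190 → 4423
Giving 297 / 212 / 4423.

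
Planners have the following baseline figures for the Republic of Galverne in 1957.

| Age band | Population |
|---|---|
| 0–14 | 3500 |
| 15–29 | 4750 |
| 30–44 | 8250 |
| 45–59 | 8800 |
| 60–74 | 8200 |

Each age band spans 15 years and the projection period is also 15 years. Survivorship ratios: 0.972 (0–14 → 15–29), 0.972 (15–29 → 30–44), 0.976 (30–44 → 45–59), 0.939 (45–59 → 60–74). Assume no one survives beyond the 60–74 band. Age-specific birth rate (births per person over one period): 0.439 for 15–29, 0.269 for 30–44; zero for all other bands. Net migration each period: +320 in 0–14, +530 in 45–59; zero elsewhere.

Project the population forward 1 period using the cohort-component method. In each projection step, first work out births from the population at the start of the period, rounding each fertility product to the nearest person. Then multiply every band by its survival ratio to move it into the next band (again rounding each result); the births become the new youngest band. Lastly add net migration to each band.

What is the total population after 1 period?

29488

Period 1:
Births: 4750 × 0.439 = 2085  |  8250 × 0.269 = 2219 — total 4304
15–29: 3500 × 0.972 = 3402
30–44: 4750 × 0.972 = 4617
45–59: 8250 × 0.976 = 8052
60–74: 8800 × 0.939 = 8263
Net migration: 0–14 + 320 → 4624; 45–59 + 530 → 8582
Population now: 0–14=4624, 15–29=3402, 30–44=4617, 45–59=8582, 60–74=8263
Total after period 1: 4624 + 3402 + 4617 + 8582 + 8263 = 29488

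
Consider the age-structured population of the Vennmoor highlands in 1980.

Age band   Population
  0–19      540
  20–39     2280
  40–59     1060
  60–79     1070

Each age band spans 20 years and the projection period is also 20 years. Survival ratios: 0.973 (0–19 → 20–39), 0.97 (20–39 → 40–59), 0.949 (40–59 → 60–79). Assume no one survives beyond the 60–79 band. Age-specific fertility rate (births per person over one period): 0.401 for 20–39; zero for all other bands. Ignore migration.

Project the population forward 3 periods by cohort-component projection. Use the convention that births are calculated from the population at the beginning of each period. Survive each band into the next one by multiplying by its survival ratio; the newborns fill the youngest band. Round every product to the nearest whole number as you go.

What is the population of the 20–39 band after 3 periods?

205

Call the bands 1 to 4, youngest first.
Period 1:
Births: 2280 × 0.401 = 914
Band 2: 540 × 0.973 = 525
Band 3: 2280 × 0.97 = 2212
Band 4: 1060 × 0.949 = 1006
Giving 914 / 525 / 2212 / 1006.
Period 2:
Births: 525 × 0.401 = 211
Band 2: 914 × 0.973 = 889
Band 3: 525 × 0.97 = 509
Band 4: 2212 × 0.949 = 2099
Giving 211 / 889 / 509 / 2099.
Period 3:
Births: 889 × 0.401 = 356
Band 2: 211 × 0.973 = 205
Band 3: 889 × 0.97 = 862
Band 4: 509 × 0.949 = 483
Giving 356 / 205 / 862 / 483.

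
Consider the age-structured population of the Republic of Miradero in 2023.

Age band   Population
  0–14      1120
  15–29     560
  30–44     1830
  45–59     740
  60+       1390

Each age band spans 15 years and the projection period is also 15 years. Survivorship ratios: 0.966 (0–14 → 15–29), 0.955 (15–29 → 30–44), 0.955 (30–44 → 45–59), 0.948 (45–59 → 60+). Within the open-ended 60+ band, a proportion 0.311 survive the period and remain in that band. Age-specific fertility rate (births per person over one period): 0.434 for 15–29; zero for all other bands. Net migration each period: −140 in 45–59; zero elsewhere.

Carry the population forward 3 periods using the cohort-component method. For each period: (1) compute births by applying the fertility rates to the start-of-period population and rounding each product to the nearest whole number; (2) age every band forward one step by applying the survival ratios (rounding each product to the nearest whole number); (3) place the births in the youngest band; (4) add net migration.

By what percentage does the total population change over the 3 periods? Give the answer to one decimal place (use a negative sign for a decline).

-54.6

Call the bands 1 to 5, youngest first.
— Period 1 —
Births: 560 × 0.434 = 243
Band 2: 1120 × 0.966 = 1082
Band 3: 560 × 0.955 = 535
Band 4: 1830 × 0.955 = 1748
Band 5: 740 × 0.948 + 1390 × 0.311 = 702 + 432 = 1134
Net migration: Band 4 − 140 → 1608
End of period: [243, 1082, 535, 1608, 1134]
— Period 2 —
Births: 1082 × 0.434 = 470
Band 2: 243 × 0.966 = 235
Band 3: 1082 × 0.955 = 1033
Band 4: 535 × 0.955 = 511
Band 5: 1608 × 0.948 + 1134 × 0.311 = 1524 + 353 = 1877
Net migration: Band 4 − 140 → 371
End of period: [470, 235, 1033, 371, 1877]
— Period 3 —
Births: 235 × 0.434 = 102
Band 2: 470 × 0.966 = 454
Band 3: 235 × 0.955 = 224
Band 4: 1033 × 0.955 = 987
Band 5: 371 × 0.948 + 1877 × 0.311 = 352 + 584 = 936
Net migration: Band 4 − 140 → 847
End of period: [102, 454, 224, 847, 936]
Total: 5640 → 2563; change = -3077; percentage change = -54.6%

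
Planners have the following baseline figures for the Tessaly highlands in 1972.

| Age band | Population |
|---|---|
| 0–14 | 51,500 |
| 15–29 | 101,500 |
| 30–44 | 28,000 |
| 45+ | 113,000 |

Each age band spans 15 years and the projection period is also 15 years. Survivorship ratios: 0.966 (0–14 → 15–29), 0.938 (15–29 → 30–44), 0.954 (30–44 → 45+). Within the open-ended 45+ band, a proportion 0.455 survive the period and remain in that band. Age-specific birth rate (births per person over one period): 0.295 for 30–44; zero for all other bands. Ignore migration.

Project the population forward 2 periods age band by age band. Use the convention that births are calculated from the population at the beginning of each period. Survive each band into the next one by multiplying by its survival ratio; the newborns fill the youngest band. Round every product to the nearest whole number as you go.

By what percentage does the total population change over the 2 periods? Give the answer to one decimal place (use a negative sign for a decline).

Period 1:
Births: 28000 × 0.295 = 8260
15–29: 51500 × 0.966 = 49749
30–44: 101500 × 0.938 = 95207
45+: 28000 × 0.954 + 113000 × 0.455 = 26712 + 51415 = 78127
Population now: 0–14=8260, 15–29=49749, 30–44=95207, 45+=78127
Period 2:
Births: 95207 × 0.295 = 28086
15–29: 8260 × 0.966 = 7979
30–44: 49749 × 0.938 = 46665
45+: 95207 × 0.954 + 78127 × 0.455 = 90827 + 35548 = 126375
Population now: 0–14=28086, 15–29=7979, 30–44=46665, 45+=126375
Total: 294000 → 209105; change = -84895; percentage change = -28.9%

-28.9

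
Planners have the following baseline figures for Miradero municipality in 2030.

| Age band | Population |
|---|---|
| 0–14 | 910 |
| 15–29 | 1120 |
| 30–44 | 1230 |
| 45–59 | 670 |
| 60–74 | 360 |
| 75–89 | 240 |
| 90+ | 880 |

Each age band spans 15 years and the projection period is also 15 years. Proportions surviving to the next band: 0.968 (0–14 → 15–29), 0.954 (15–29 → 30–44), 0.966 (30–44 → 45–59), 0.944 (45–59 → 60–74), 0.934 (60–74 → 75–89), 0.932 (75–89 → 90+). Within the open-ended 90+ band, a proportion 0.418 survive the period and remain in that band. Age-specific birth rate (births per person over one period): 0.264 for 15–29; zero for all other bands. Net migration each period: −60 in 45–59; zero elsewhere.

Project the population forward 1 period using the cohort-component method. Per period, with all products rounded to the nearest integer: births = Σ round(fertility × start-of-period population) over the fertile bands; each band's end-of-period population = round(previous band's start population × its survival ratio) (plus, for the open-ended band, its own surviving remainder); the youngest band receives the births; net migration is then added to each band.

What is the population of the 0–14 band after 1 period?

296

Numbering the groups 1..7 from youngest to oldest:
Period 1.
Births: 1120 × 0.264 = 296
Group 2: 910 × 0.968 = 881
Group 3: 1120 × 0.954 = 1068
Group 4: 1230 × 0.966 = 1188
Group 5: 670 × 0.944 = 632
Group 6: 360 × 0.934 = 336
Group 7: 240 × 0.932 + 880 × 0.418 = 224 + 368 = 592
Net migration: Group 4 − 60 → 1128
Giving 296 / 881 / 1068 / 1128 / 632 / 336 / 592.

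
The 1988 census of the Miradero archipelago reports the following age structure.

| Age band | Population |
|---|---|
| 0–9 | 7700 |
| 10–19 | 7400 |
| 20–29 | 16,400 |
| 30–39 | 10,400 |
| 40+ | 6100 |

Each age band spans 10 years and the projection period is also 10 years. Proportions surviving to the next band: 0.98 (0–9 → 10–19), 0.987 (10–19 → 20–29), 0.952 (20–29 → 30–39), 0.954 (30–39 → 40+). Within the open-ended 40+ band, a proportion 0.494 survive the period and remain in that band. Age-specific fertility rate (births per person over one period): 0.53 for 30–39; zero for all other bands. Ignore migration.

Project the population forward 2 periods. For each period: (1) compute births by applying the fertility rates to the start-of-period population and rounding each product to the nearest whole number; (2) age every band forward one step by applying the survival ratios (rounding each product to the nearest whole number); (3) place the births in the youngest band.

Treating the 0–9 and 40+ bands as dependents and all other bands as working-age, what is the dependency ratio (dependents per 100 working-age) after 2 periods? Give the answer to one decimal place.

Call the groups 1 to 5, youngest first.
After projecting period 1:
Births: 10400 × 0.53 = 5512
Group 2: 7700 × 0.98 = 7546
Group 3: 7400 × 0.987 = 7304
Group 4: 16400 × 0.952 = 15613
Group 5: 10400 × 0.954 + 6100 × 0.494 = 9922 + 3013 = 12935
→ [5512, 7546, 7304, 15613, 12935]
After projecting period 2:
Births: 15613 × 0.53 = 8275
Group 2: 5512 × 0.98 = 5402
Group 3: 7546 × 0.987 = 7448
Group 4: 7304 × 0.952 = 6953
Group 5: 15613 × 0.954 + 12935 × 0.494 = 14895 + 6390 = 21285
→ [8275, 5402, 7448, 6953, 21285]
Dependents (band 0–9 + band 40+) = 8275 + 21285 = 29560; working-age = 19803; ratio = 29560/19803 × 100 = 149.3

149.3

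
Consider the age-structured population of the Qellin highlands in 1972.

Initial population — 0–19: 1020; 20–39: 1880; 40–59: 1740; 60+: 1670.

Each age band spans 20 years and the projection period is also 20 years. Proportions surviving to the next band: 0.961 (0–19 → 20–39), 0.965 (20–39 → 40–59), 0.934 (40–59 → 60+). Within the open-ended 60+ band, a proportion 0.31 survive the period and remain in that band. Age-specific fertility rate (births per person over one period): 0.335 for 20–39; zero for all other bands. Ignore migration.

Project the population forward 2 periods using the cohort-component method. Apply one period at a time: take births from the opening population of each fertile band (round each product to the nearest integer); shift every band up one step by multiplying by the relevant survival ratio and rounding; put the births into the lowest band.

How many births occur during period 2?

Period 1.
Births: 1880 * 0.335 = 630
20–39: 1020 * 0.961 = 980
40–59: 1880 * 0.965 = 1814
60+: 1740 * 0.934 + 1670 * 0.31 = 1625 + 518 = 2143
→ [630, 980, 1814, 2143]
Period 2.
Births: 980 * 0.335 = 328
20–39: 630 * 0.961 = 605
40–59: 980 * 0.965 = 946
60+: 1814 * 0.934 + 2143 * 0.31 = 1694 + 664 = 2358
→ [328, 605, 946, 2358]

328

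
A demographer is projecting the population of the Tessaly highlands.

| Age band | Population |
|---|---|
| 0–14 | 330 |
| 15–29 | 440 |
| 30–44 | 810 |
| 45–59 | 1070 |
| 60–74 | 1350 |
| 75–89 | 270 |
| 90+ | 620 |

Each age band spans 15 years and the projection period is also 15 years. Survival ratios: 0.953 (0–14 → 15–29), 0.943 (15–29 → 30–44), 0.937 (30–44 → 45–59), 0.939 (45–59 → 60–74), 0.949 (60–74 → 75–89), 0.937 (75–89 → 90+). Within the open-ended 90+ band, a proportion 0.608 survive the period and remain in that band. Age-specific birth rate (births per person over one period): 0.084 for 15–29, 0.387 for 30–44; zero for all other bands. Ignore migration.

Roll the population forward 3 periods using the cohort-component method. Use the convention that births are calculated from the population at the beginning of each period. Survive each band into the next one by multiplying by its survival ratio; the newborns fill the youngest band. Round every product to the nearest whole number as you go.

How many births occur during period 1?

(Groups numbered youngest = 1 to oldest = 7.)
— Period 1 —
Births: 440 * 0.084 = 37, 810 * 0.387 = 313 — total 350
Group 2: 330 * 0.953 = 314
Group 3: 440 * 0.943 = 415
Group 4: 810 * 0.937 = 759
Group 5: 1070 * 0.939 = 1005
Group 6: 1350 * 0.949 = 1281
Group 7: 270 * 0.937 + 620 * 0.608 = 253 + 377 = 630
Giving 350 / 314 / 415 / 759 / 1005 / 1281 / 630.

350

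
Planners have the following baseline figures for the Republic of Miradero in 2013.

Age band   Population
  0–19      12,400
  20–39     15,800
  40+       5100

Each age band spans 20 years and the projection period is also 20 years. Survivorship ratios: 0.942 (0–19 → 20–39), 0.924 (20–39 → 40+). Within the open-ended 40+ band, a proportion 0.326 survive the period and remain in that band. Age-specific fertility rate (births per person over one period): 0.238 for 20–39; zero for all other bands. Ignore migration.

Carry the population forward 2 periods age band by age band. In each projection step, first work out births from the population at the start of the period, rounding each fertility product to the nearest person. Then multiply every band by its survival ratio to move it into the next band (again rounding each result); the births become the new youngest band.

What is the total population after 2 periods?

Period 1:
Births: 15800 * 0.238 = 3760
20–39: 12400 * 0.942 = 11681
40+: 15800 * 0.924 + 5100 * 0.326 = 14599 + 1663 = 16262
Giving 3760 / 11681 / 16262.
Period 2:
Births: 11681 * 0.238 = 2780
20–39: 3760 * 0.942 = 3542
40+: 11681 * 0.924 + 16262 * 0.326 = 10793 + 5301 = 16094
Giving 2780 / 3542 / 16094.
Total after period 2: 2780 + 3542 + 16094 = 22416

22416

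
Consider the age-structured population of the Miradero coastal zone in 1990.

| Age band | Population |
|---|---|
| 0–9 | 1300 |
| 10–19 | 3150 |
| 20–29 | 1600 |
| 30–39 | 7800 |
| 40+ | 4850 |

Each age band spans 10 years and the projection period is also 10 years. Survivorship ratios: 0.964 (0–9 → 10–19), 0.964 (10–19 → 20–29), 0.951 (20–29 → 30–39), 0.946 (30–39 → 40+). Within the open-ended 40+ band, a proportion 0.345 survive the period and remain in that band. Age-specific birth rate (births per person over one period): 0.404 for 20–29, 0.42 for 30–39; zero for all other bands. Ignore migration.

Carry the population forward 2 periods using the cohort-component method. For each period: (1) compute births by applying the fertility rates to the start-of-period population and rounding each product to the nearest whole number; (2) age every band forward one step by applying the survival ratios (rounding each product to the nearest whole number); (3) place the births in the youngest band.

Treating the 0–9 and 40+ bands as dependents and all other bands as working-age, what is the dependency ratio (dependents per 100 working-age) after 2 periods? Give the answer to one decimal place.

81.6

[period 1]
Births: 1600 * 0.404 = 646 ; 7800 * 0.42 = 3276 ⇒ total 3922
10–19: 1300 * 0.964 = 1253
20–29: 3150 * 0.964 = 3037
30–39: 1600 * 0.951 = 1522
40+: 7800 * 0.946 + 4850 * 0.345 = 7379 + 1673 = 9052
→ [3922, 1253, 3037, 1522, 9052]
[period 2]
Births: 3037 * 0.404 = 1227 ; 1522 * 0.42 = 639 ⇒ total 1866
10–19: 3922 * 0.964 = 3781
20–29: 1253 * 0.964 = 1208
30–39: 3037 * 0.951 = 2888
40+: 1522 * 0.946 + 9052 * 0.345 = 1440 + 3123 = 4563
→ [1866, 3781, 1208, 2888, 4563]
Dependents (band 0–9 + band 40+) = 1866 + 4563 = 6429; working-age = 7877; ratio = 6429/7877 × 100 = 81.6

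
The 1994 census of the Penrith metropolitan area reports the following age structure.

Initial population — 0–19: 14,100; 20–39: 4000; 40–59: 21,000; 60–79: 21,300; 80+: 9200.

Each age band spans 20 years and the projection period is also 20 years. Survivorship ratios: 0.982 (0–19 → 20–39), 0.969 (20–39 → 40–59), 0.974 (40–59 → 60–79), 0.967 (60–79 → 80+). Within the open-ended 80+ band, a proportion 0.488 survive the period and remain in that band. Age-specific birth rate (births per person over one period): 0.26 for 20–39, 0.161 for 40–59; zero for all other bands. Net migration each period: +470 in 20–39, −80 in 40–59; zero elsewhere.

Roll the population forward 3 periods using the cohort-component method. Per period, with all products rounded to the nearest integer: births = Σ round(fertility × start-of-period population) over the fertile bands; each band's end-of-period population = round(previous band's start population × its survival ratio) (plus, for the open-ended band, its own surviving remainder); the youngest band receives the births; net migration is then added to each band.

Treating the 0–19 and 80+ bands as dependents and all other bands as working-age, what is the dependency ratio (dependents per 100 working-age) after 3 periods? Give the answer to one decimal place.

99.7

Let band 1 be 0–19 through band 5 = 80+.
[period 1]
Births: 4000 × 0.26 = 1040  |  21000 × 0.161 = 3381 → 4421
Band 2: 14100 × 0.982 = 13846
Band 3: 4000 × 0.969 = 3876
Band 4: 21000 × 0.974 = 20454
Band 5: 21300 × 0.967 + 9200 × 0.488 = 20597 + 4490 = 25087
Net migration: Band 2 + 470 → 14316; Band 3 − 80 → 3796
Giving 4421 / 14316 / 3796 / 20454 / 25087.
[period 2]
Births: 14316 × 0.26 = 3722  |  3796 × 0.161 = 611 → 4333
Band 2: 4421 × 0.982 = 4341
Band 3: 14316 × 0.969 = 13872
Band 4: 3796 × 0.974 = 3697
Band 5: 20454 × 0.967 + 25087 × 0.488 = 19779 + 12242 = 32021
Net migration: Band 2 + 470 → 4811; Band 3 − 80 → 13792
Giving 4333 / 4811 / 13792 / 3697 / 32021.
[period 3]
Births: 4811 × 0.26 = 1251  |  13792 × 0.161 = 2221 → 3472
Band 2: 4333 × 0.982 = 4255
Band 3: 4811 × 0.969 = 4662
Band 4: 13792 × 0.974 = 13433
Band 5: 3697 × 0.967 + 32021 × 0.488 = 3575 + 15626 = 19201
Net migration: Band 2 + 470 → 4725; Band 3 − 80 → 4582
Giving 3472 / 4725 / 4582 / 13433 / 19201.
Dependents (band 0–19 + band 80+) = 3472 + 19201 = 22673; working-age = 22740; ratio = 22673/22740 × 100 = 99.7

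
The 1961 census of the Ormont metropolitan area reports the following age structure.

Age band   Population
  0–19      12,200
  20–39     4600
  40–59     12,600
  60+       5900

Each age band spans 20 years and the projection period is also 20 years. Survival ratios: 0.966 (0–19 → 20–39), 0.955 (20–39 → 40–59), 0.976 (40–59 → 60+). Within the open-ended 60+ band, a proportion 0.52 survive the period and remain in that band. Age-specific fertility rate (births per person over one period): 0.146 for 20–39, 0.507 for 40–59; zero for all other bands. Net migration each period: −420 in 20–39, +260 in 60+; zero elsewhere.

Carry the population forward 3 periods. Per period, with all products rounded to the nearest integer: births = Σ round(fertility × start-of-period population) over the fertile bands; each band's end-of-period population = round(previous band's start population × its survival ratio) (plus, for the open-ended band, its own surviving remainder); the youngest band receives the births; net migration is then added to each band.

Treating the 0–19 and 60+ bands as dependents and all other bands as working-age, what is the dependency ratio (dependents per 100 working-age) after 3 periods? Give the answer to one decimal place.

Numbering the bands 1..4 from youngest to oldest:
— Period 1 —
Births: 4600 × 0.146 = 672  |  12600 × 0.507 = 6388 — total 7060
Band 2: 12200 × 0.966 = 11785
Band 3: 4600 × 0.955 = 4393
Band 4: 12600 × 0.976 + 5900 × 0.52 = 12298 + 3068 = 15366
Net migration: Band 2 − 420 → 11365; Band 4 + 260 → 15626
End of period: [7060, 11365, 4393, 15626]
— Period 2 —
Births: 11365 × 0.146 = 1659  |  4393 × 0.507 = 2227 — total 3886
Band 2: 7060 × 0.966 = 6820
Band 3: 11365 × 0.955 = 10854
Band 4: 4393 × 0.976 + 15626 × 0.52 = 4288 + 8126 = 12414
Net migration: Band 2 − 420 → 6400; Band 4 + 260 → 12674
End of period: [3886, 6400, 10854, 12674]
— Period 3 —
Births: 6400 × 0.146 = 934  |  10854 × 0.507 = 5503 — total 6437
Band 2: 3886 × 0.966 = 3754
Band 3: 6400 × 0.955 = 6112
Band 4: 10854 × 0.976 + 12674 × 0.52 = 10594 + 6590 = 17184
Net migration: Band 2 − 420 → 3334; Band 4 + 260 → 17444
End of period: [6437, 3334, 6112, 17444]
Dependents (band 0–19 + band 60+) = 6437 + 17444 = 23881; working-age = 9446; ratio = 23881/9446 × 100 = 252.8

252.8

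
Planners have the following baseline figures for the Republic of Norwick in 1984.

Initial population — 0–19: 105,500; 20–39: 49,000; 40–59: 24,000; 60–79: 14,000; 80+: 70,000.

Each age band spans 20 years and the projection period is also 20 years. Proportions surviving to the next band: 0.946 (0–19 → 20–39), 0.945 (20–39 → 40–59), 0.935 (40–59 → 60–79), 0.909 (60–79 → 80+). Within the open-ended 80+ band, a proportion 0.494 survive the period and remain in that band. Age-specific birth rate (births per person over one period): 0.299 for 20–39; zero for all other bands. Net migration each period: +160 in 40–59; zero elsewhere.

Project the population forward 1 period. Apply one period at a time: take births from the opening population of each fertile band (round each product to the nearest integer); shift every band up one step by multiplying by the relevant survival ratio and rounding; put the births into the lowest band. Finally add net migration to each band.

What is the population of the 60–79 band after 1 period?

22440

Numbering the bands 1..5 from youngest to oldest:
[period 1]
Births: 49000 × 0.299 = 14651
Band 2: 105500 × 0.946 = 99803
Band 3: 49000 × 0.945 = 46305
Band 4: 24000 × 0.935 = 22440
Band 5: 14000 × 0.909 + 70000 × 0.494 = 12726 + 34580 = 47306
Net migration: Band 3 + 160 → 46465
Giving 14651 / 99803 / 46465 / 22440 / 47306.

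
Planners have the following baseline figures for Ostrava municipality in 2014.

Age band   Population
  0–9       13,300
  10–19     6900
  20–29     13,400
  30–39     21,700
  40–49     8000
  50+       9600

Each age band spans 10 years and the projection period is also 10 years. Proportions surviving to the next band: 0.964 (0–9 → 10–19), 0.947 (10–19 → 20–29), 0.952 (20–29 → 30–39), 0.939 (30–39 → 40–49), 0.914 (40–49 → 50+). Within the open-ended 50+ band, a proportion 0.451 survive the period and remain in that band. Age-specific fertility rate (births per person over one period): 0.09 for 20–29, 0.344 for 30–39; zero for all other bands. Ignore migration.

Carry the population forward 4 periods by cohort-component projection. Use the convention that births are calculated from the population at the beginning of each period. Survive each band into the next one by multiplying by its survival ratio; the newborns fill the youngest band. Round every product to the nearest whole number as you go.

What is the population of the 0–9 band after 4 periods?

4688

Call the bands 1 to 6, youngest first.
— Period 1 —
Births: 13400 × 0.09 = 1206 ; 21700 × 0.344 = 7465 — total 8671
Band 2: 13300 × 0.964 = 12821
Band 3: 6900 × 0.947 = 6534
Band 4: 13400 × 0.952 = 12757
Band 5: 21700 × 0.939 = 20376
Band 6: 8000 × 0.914 + 9600 × 0.451 = 7312 + 4330 = 11642
Giving 8671 / 12821 / 6534 / 12757 / 20376 / 11642.
— Period 2 —
Births: 6534 × 0.09 = 588 ; 12757 × 0.344 = 4388 — total 4976
Band 2: 8671 × 0.964 = 8359
Band 3: 12821 × 0.947 = 12141
Band 4: 6534 × 0.952 = 6220
Band 5: 12757 × 0.939 = 11979
Band 6: 20376 × 0.914 + 11642 × 0.451 = 18624 + 5251 = 23875
Giving 4976 / 8359 / 12141 / 6220 / 11979 / 23875.
— Period 3 —
Births: 12141 × 0.09 = 1093 ; 6220 × 0.344 = 2140 — total 3233
Band 2: 4976 × 0.964 = 4797
Band 3: 8359 × 0.947 = 7916
Band 4: 12141 × 0.952 = 11558
Band 5: 6220 × 0.939 = 5841
Band 6: 11979 × 0.914 + 23875 × 0.451 = 10949 + 10768 = 21717
Giving 3233 / 4797 / 7916 / 11558 / 5841 / 21717.
— Period 4 —
Births: 7916 × 0.09 = 712 ; 11558 × 0.344 = 3976 — total 4688
Band 2: 3233 × 0.964 = 3117
Band 3: 4797 × 0.947 = 4543
Band 4: 7916 × 0.952 = 7536
Band 5: 11558 × 0.939 = 10853
Band 6: 5841 × 0.914 + 21717 × 0.451 = 5339 + 9794 = 15133
Giving 4688 / 3117 / 4543 / 7536 / 10853 / 15133.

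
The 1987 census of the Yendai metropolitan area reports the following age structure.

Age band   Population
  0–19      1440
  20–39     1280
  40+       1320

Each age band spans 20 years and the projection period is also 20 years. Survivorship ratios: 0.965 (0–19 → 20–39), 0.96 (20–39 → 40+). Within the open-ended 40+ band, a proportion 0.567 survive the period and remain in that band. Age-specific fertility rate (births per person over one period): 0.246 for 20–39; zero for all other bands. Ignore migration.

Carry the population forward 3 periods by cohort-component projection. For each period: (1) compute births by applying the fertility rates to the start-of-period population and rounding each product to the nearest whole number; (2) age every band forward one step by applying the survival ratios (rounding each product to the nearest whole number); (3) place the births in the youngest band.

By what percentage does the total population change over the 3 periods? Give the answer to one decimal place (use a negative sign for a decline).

— Period 1 —
Births: 1280 × 0.246 = 315
20–39: 1440 × 0.965 = 1390
40+: 1280 × 0.96 + 1320 × 0.567 = 1229 + 748 = 1977
End of period: [315, 1390, 1977]
— Period 2 —
Births: 1390 × 0.246 = 342
20–39: 315 × 0.965 = 304
40+: 1390 × 0.96 + 1977 × 0.567 = 1334 + 1121 = 2455
End of period: [342, 304, 2455]
— Period 3 —
Births: 304 × 0.246 = 75
20–39: 342 × 0.965 = 330
40+: 304 × 0.96 + 2455 × 0.567 = 292 + 1392 = 1684
End of period: [75, 330, 1684]
Total: 4040 → 2089; change = -1951; percentage change = -48.3%

-48.3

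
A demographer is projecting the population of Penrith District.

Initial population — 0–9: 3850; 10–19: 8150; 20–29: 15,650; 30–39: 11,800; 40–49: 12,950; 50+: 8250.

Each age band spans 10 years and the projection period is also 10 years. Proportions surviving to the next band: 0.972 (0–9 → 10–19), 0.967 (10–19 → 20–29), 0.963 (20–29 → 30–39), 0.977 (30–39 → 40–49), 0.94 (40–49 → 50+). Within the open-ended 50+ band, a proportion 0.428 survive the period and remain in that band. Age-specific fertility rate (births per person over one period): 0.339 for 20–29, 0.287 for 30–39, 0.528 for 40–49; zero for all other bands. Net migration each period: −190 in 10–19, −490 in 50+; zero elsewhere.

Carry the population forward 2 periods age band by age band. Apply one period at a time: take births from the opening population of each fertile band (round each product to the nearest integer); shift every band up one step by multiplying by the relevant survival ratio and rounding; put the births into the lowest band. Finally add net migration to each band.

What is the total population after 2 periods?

70596

Let band 1 be 0–9 through band 6 = 50+.
[period 1]
Births: 15650 * 0.339 = 5305 ; 11800 * 0.287 = 3387 ; 12950 * 0.528 = 6838 → 15530
Band 2: 3850 * 0.972 = 3742
Band 3: 8150 * 0.967 = 7881
Band 4: 15650 * 0.963 = 15071
Band 5: 11800 * 0.977 = 11529
Band 6: 12950 * 0.94 + 8250 * 0.428 = 12173 + 3531 = 15704
Net migration: Band 2 − 190 → 3552; Band 6 − 490 → 15214
Population now: 0–9=15530, 10–19=3552, 20–29=7881, 30–39=15071, 40–49=11529, 50+=15214
[period 2]
Births: 7881 * 0.339 = 2672 ; 15071 * 0.287 = 4325 ; 11529 * 0.528 = 6087 → 13084
Band 2: 15530 * 0.972 = 15095
Band 3: 3552 * 0.967 = 3435
Band 4: 7881 * 0.963 = 7589
Band 5: 15071 * 0.977 = 14724
Band 6: 11529 * 0.94 + 15214 * 0.428 = 10837 + 6512 = 17349
Net migration: Band 2 − 190 → 14905; Band 6 − 490 → 16859
Population now: 0–9=13084, 10–19=14905, 20–29=3435, 30–39=7589, 40–49=14724, 50+=16859
Total after period 2: 13084 + 14905 + 3435 + 7589 + 14724 + 16859 = 70596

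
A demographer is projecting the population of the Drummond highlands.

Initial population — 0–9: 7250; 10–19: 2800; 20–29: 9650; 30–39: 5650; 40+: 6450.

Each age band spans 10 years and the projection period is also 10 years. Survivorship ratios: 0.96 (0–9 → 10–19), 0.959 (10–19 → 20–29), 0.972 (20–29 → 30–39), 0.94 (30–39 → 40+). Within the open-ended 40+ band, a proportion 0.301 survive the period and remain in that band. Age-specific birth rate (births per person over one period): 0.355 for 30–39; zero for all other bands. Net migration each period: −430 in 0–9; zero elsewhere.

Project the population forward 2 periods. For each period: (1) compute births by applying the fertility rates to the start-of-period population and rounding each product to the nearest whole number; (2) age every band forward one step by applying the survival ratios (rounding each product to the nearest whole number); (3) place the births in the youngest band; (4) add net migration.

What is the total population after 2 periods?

After projecting period 1:
Births: 5650 × 0.355 = 2006
10–19: 7250 × 0.96 = 6960
20–29: 2800 × 0.959 = 2685
30–39: 9650 × 0.972 = 9380
40+: 5650 × 0.94 + 6450 × 0.301 = 5311 + 1941 = 7252
Net migration: 0–9 − 430 → 1576
Population now: 0–9=1576, 10–19=6960, 20–29=2685, 30–39=9380, 40+=7252
After projecting period 2:
Births: 9380 × 0.355 = 3330
10–19: 1576 × 0.96 = 1513
20–29: 6960 × 0.959 = 6675
30–39: 2685 × 0.972 = 2610
40+: 9380 × 0.94 + 7252 × 0.301 = 8817 + 2183 = 11000
Net migration: 0–9 − 430 → 2900
Population now: 0–9=2900, 10–19=1513, 20–29=6675, 30–39=2610, 40+=11000
Total after period 2: 2900 + 1513 + 6675 + 2610 + 11000 = 24698

24698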